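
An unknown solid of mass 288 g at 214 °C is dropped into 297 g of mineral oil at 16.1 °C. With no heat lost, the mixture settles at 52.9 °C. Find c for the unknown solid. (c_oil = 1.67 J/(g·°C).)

m_s c (T_s − T_f) = m_oil c_oil (T_f − T_0):
288·c·(214 − 52.9) = 297·1.67·(52.9 − 16.1)
46397 c = 18252  ⇒  c ≈ 0.3934 J/(g·°C)

c ≈ 0.393 J/(g·°C)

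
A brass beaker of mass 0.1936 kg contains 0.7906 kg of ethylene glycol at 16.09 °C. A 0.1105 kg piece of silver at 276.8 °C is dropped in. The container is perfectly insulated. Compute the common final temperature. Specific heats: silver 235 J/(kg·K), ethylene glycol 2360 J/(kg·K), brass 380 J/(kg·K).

T_f ≈ 19.5 °C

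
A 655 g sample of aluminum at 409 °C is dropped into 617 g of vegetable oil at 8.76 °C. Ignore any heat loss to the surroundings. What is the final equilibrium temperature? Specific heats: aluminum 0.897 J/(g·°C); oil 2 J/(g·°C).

T_f ≈ 137.9 °C

|Q_aluminum| = |Q_oil|:
655·0.897·(409 − T) = 617·2·(T − 8.76)
587.53(409 − T) = 1234(T − 8.76)
1821.5 T = 251112  ⇒  T ≈ 137.86 °C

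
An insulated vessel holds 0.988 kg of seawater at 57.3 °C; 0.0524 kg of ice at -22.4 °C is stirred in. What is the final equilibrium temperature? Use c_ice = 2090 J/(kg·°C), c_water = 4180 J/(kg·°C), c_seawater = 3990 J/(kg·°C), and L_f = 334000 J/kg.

T_f ≈ 49.5 °C

Taking heat into each body as positive, Σ m c ΔT = 0:
ice -22.4→0 °C: 0.0524·2090·22.4 = 2453.2
  melt ice: 0.0524·334000 = 17502
  warm the meltwater: 219.03 T
  seawater cools: 0.988·3990·(T − 57.3) = 3942.1(T − 57.3)
4161.2 T = 225883 − 19955 = 205929
T ≈ 49.49 °C. Since T > 0 °C, the all-ice-melts assumption holds.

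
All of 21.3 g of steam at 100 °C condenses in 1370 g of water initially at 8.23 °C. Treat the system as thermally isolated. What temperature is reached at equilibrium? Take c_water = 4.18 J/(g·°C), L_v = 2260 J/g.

T_f ≈ 17.9 °C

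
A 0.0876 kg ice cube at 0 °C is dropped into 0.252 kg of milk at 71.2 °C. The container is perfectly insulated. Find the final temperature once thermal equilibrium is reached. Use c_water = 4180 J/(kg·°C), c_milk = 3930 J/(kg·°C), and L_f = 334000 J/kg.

Taking heat into each body as positive, Σ m c ΔT = 0:
melt ice: 0.0876×334000 = 29258; warm the meltwater: 366.17 T; milk cools: 0.252×3930×(T − 71.2) = 990.36(T − 71.2)
1356.5 T = 70514 − 29258 = 41255
T ≈ 30.41 °C — above 0 °C, consistent with complete melting.

T_f ≈ 30.4 °C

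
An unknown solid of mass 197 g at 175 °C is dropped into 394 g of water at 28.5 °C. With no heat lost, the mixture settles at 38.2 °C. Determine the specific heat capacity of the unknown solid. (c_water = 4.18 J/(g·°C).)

c ≈ 0.593 J/(g·°C)

Let T be the final temperature. ΣQ_i = 0:
197·c·(38.2 − 175) + 394·4.18·(38.2 − 28.5) = 0
-26950 c = -15975
c = -15975/-26950 ≈ 0.5928 J/(g·°C)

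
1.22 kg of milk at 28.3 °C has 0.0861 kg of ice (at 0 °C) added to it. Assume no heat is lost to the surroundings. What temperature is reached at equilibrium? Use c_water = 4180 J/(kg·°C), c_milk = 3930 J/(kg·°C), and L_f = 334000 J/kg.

Taking heat into each body as positive, Σ m c ΔT = 0:
melt ice: 0.0861×334000 = 28757; warm the meltwater: 359.9 T; milk: 4794.6(T − 28.3)
5154.5 T = 135687 − 28757 = 106930
T ≈ 20.74 °C — above 0 °C, consistent with complete melting.

T_f ≈ 20.7 °C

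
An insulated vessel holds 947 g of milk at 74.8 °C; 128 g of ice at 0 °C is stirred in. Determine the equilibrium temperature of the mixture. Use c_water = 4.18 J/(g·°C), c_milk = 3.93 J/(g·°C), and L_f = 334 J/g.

T_f ≈ 55.4 °C

Setting the total heat transfer to zero:
melt ice: 128·334 = 42752
  meltwater 0→T: 128·4.18·T = 535.04 T
  milk cools: 947·3.93·(T − 74.8) = 3721.7(T − 74.8)
4256.8 T = 278384 − 42752 = 235632
T ≈ 55.35 °C — above 0 °C, consistent with complete melting.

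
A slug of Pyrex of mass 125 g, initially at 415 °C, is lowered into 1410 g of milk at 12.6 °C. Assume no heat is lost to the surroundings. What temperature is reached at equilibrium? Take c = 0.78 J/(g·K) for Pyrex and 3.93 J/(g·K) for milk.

Heat lost by the Pyrex equals heat gained by the milk:
125×0.78×(415 − T) = 1410×3.93×(T − 12.6)
97.5(415 − T) = 5541.3(T − 12.6)
5638.8 T = 110283  ⇒  T ≈ 19.56 °C

T_f ≈ 19.6 °C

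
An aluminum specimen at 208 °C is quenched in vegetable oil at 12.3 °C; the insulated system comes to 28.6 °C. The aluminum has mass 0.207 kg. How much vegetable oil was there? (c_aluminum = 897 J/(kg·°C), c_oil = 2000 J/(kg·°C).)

m ≈ 1.02 kg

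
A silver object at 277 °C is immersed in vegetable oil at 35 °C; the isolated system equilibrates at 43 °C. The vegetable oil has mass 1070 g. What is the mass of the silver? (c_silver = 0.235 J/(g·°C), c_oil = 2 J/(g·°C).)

m ≈ 311 g

|Q_silver| = |Q_oil|:
m×0.235×(277 − 43) = 1070×2×(43 − 35)
54.99 m = 17120  ⇒  m ≈ 311.3 g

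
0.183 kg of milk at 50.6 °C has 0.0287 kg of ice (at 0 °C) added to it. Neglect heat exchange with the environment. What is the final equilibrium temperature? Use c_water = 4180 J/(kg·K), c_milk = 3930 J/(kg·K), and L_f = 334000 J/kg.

T_f ≈ 31.9 °C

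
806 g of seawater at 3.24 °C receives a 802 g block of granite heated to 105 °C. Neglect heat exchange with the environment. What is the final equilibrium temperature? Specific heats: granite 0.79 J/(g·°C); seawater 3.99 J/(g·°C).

T_f ≈ 20.0 °C

With ΣQ=0 the equilibrium temperature is the m·c-weighted mean:
T_f = (633.58×105 + 3215.9×3.24) / (633.58 + 3215.9)
    = 76946 / 3849.5 ≈ 19.99 °C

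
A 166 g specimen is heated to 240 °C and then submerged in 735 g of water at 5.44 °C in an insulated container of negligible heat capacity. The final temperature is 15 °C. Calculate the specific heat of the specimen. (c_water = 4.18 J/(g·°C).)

m_s c (T_s − T_f) = m_water c_water (T_f − T_0):
166·c·(240 − 15) = 735·4.18·(15 − 5.44)
37350 c = 29371  ⇒  c ≈ 0.7864 J/(g·°C)

c ≈ 0.786 J/(g·°C)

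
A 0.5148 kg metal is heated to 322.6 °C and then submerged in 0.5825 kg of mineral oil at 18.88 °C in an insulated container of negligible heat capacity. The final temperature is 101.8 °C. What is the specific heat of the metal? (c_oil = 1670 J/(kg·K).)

c ≈ 710 J/(kg·K)

m_s c (T_s − T_f) = m_oil c_oil (T_f − T_0):
0.5148·c·(322.6 − 101.8) = 0.5825·1670·(101.8 − 18.88)
113.67 c = 80663  ⇒  c ≈ 709.6 J/(kg·K)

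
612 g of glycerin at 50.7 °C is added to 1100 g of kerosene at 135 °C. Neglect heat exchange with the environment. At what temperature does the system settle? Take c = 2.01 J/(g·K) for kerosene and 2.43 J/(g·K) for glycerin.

T_f ≈ 101.1 °C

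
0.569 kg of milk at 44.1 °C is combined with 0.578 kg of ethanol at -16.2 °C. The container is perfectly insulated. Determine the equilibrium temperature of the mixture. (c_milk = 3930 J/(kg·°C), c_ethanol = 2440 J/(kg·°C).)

|Q_milk| = |Q_ethanol|:
0.569×3930×(44.1 − T) = 0.578×2440×(T − (-16.2))
2236.2(44.1 − T) = 1410.3(T − (-16.2))
3646.5 T = 75768  ⇒  T ≈ 20.78 °C

T_f ≈ 20.8 °C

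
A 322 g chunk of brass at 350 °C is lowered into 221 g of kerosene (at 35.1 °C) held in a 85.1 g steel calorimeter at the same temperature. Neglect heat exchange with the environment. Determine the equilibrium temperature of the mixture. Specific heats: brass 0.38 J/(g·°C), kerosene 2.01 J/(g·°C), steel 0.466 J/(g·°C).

T_f ≈ 98.7 °C

T_f = Σ m_i c_i T_i / Σ m_i c_i:
T_f = (122.36·350 + 444.21·35.1 + 39.66·35.1) / (122.36 + 444.21 + 39.66)
    = 59810 / 606.23 ≈ 98.66 °C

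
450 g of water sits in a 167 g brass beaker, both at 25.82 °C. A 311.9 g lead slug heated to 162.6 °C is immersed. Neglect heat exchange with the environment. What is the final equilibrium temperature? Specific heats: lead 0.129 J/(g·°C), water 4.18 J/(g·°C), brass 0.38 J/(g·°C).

T_f ≈ 28.6 °C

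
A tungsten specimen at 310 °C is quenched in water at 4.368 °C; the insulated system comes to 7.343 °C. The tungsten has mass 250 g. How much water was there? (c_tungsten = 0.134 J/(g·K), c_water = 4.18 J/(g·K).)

m ≈ 815 g

Heat gained plus heat lost sum to zero:
250×0.134×(7.343 − 310) + m×4.18×(7.343 − 4.368) = 0
12.44 m = 10139
m = 10139/12.44 ≈ 815.3 g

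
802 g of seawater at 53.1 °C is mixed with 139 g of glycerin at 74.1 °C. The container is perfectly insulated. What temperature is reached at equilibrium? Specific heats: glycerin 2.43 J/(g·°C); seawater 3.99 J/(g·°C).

T_f ≈ 55.1 °C

Net heat exchanged in the isolated system is zero:
139×2.43×(T − 74.1) + 802×3.99×(T − 53.1) = 0
337.77(T − 74.1) + 3200(T − 53.1) = 0
3537.8 T = 194948
T ≈ 55.10 °C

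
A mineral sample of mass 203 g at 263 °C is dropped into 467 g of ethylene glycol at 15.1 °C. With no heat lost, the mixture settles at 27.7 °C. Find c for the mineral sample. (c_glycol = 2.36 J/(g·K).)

c ≈ 0.291 J/(g·K)

Let T be the final temperature. ΣQ_i = 0:
203·c·(27.7 − 263) + 467·2.36·(27.7 − 15.1) = 0
-47766 c = -13887
c = -13887/-47766 ≈ 0.2907 J/(g·K)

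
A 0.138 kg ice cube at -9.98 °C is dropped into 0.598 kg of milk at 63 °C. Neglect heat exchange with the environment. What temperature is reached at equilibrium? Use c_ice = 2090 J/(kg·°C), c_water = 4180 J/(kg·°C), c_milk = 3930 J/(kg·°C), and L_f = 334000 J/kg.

Conservation of energy gives ΣQ = 0:
ice -9.98→0 °C: 0.138×2090×9.98 = 2878.4
  melt ice: 0.138×334000 = 46092
  warm the meltwater: 576.84 T
  milk: 2350.1(T − 63)
2927 T = 148059 − 48970 = 99088
T ≈ 33.85 °C. Since T > 0 °C, the all-ice-melts assumption holds.

T_f ≈ 33.9 °C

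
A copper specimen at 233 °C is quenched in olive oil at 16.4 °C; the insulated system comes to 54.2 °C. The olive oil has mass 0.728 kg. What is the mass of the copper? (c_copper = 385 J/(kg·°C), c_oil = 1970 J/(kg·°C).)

m ≈ 0.788 kg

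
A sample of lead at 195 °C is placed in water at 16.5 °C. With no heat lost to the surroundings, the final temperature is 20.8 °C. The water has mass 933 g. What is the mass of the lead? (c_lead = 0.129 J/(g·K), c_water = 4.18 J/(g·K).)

Let T be the final temperature. ΣQ_i = 0:
m·0.129·(20.8 − 195) + 933·4.18·(20.8 − 16.5) = 0
-22.47 m = -16770
m = -16770/-22.47 ≈ 746.3 g

m ≈ 746 g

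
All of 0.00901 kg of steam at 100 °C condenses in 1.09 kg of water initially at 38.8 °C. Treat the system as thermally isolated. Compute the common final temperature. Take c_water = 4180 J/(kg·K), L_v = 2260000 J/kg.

Let T be the final temperature. ΣQ_i = 0:
condense steam: −0.00901×2260000 = −20363; condensate cools 100→T: 0.00901×4180×(T − 100) = 37.66(T − 100); original water: 4556.2(T − 38.8)
4593.9 T = 20363 + 3766.2 + 176781 = 200909
T ≈ 43.73 °C, under the boiling point, so the assumption holds.

T_f ≈ 43.7 °C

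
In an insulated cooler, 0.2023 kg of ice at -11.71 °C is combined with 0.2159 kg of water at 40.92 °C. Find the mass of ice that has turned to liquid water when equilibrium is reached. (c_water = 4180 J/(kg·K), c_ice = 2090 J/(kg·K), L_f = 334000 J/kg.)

m_melted ≈ 0.0957 kg

Heat available from the water dropping to 0 °C: 0.2159·4180·40.92 = 36929 J.
Of that, 0.2023·2090·11.71 = 4951.1 J goes to bring the ice to 0 °C, leaving 31978 J.
Fully melting the ice requires m_ice L_f = 0.2023·334000 = 67568 J.
31978 J < 67568 J, so only part of the ice melts and the system sits at 0 °C.
Mass melted = 31978/334000 ≈ 0.09574 kg.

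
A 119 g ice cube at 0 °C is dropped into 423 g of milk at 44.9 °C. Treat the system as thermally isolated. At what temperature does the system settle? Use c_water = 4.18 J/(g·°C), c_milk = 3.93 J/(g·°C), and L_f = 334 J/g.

T_f ≈ 16.2 °C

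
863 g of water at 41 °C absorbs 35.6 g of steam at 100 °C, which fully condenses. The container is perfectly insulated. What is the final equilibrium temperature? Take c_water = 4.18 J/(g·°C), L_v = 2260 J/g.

T_f ≈ 64.8 °C

Taking heat into each body as positive, Σ m c ΔT = 0:
latent heat released on condensation: 35.6·2260 = 80456
  condensate cools 100→T: 35.6·4.18·(T − 100) = 148.81(T − 100)
  water warms: 863·4.18·(T − 41) = 3607.3(T − 41)
3756.1 T = 80456 + 14881 + 147901 = 243238
T ≈ 64.76 °C — below 100 °C, confirming all the steam condensed.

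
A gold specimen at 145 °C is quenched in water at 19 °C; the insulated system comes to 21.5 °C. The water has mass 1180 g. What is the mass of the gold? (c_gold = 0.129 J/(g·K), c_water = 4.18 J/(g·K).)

m ≈ 774 g

|Q_gold| = |Q_water|:
m·0.129·(145 − 21.5) = 1180·4.18·(21.5 − 19)
15.93 m = 12331  ⇒  m ≈ 774 g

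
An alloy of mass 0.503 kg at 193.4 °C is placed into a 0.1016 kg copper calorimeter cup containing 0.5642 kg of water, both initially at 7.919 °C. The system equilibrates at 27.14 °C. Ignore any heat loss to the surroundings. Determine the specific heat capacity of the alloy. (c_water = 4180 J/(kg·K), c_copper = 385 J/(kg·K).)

c ≈ 551 J/(kg·K)

Taking heat into each body as positive, Σ m c ΔT = 0:
0.503×c×(27.14 − 193.4) + 0.5642×4180×(27.14 − 7.919) + 0.1016×385×(27.14 − 7.919) = 0
-83.63 c = -46082
c = -46082/-83.63 ≈ 551 J/(kg·K)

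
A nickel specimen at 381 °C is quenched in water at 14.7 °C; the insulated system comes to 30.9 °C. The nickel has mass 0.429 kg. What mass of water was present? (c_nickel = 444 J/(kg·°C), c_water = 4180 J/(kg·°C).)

m ≈ 0.985 kg

|Q_nickel| = |Q_water|:
0.429·444·(381 − 30.9) = m·4180·(30.9 − 14.7)
67716 m = 66686  ⇒  m ≈ 0.9848 kg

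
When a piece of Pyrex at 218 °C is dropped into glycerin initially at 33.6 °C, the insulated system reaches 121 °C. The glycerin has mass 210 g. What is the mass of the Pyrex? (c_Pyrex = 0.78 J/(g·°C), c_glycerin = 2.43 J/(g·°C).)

m ≈ 589 g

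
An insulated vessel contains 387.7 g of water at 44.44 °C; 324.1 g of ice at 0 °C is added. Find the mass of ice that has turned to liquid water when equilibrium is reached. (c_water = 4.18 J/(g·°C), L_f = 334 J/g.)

m_melted ≈ 216 g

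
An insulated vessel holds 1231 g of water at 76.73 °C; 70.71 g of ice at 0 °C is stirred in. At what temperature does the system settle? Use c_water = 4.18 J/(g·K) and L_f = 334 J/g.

Energy conservation, ΣQ = 0:
melt ice: 70.71·334 = 23617
  meltwater 0→T: 70.71·4.18·T = 295.57 T
  water: 5145.6(T − 76.73)
5441.1 T = 394820 − 23617 = 371203
T ≈ 68.22 °C. Since T > 0 °C, the all-ice-melts assumption holds.

T_f ≈ 68.2 °C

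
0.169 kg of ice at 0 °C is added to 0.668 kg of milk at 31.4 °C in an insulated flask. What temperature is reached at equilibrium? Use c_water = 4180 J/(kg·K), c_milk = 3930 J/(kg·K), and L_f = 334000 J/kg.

Sum of m c ΔT and latent-heat terms is zero:
melt ice: 0.169·334000 = 56446; warm the meltwater: 706.42 T; milk: 2625.2(T − 31.4)
3331.7 T = 82433 − 56446 = 25987
T ≈ 7.80 °C. Since T > 0 °C, the all-ice-melts assumption holds.

T_f ≈ 7.8 °C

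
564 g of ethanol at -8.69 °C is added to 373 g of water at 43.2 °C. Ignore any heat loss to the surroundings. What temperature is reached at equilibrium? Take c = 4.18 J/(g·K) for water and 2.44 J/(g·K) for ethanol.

T_f ≈ 18.9 °C

Heat gained plus heat lost sum to zero:
373×4.18×(T − 43.2) + 564×2.44×(T − (-8.69)) = 0
1559.1(T − 43.2) + 1376.2(T − (-8.69)) = 0
2935.3 T = 55396
T = 55396/2935.3 ≈ 18.87 °C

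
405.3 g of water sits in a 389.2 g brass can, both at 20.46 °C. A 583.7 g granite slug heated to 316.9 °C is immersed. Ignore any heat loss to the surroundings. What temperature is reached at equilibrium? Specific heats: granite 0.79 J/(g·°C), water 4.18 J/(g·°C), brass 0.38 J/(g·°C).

T_f = Σ m_i c_i T_i / Σ m_i c_i:
T_f = (461.12×316.9 + 1694.2×20.46 + 147.9×20.46) / (461.12 + 1694.2 + 147.9)
    = 183818 / 2303.2 ≈ 79.81 °C

T_f ≈ 79.8 °C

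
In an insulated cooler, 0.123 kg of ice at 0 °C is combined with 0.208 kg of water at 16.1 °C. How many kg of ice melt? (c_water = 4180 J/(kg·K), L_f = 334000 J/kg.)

Heat available from the water dropping to 0 °C: 0.208·4180·16.1 = 13998 J.
Melting all 0.123 kg of ice would need 0.123·334000 = 41082 J.
Since 13998 < 41082 J, not all the ice melts; equilibrium is at 0 °C.
m_melted·334000 = 13998  ⇒  m_melted ≈ 0.04191 kg.

m_melted ≈ 0.0419 kg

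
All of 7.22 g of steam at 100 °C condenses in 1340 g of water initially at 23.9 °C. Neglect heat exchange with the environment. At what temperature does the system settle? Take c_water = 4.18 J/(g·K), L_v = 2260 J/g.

T_f ≈ 27.2 °C

Taking heat into each body as positive, Σ m c ΔT = 0:
steam→water at 100 °C releases m L_v = 7.22·2260 = 16317; condensate cools 100→T: 7.22·4.18·(T − 100) = 30.18(T − 100); water warms: 1340·4.18·(T − 23.9) = 5601.2(T − 23.9)
5631.4 T = 16317 + 3018 + 133869 = 153204
T ≈ 27.21 °C (< 100 °C, so full condensation is consistent).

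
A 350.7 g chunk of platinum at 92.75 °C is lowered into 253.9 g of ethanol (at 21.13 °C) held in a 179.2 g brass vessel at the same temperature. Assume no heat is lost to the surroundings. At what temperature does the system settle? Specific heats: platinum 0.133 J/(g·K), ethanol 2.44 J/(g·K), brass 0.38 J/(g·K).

T_f ≈ 25.7 °C

Net heat exchanged in the isolated system is zero:
350.7×0.133×(T − 92.75) + 253.9×2.44×(T − 21.13) + 179.2×0.38×(T − 21.13) = 0
46.64(T − 92.75) + 619.52(T − 21.13) + 68.1(T − 21.13) = 0
(46.64 + 619.52 + 68.1) T = 46.64×92.75 + 619.52×21.13 + 68.1×21.13
T = 18855 / 734.26 = 25.7 °C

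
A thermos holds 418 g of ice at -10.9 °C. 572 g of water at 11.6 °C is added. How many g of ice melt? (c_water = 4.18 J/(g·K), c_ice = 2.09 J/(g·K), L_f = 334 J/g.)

m_melted ≈ 54.5 g

Cooling the water to 0 °C releases 572×4.18×11.6 = 27735 J.
Of that, 418×2.09×10.9 = 9522.5 J goes to bring the ice to 0 °C, leaving 18213 J.
To melt every bit of ice: 418×334 = 139612 J.
18213 J < 139612 J, so only part of the ice melts and the system sits at 0 °C.
m_melted×334 = 18213  ⇒  m_melted ≈ 54.53 g.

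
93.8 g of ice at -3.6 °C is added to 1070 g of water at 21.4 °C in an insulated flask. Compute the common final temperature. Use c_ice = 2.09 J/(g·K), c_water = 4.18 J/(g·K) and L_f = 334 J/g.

T_f ≈ 13.1 °C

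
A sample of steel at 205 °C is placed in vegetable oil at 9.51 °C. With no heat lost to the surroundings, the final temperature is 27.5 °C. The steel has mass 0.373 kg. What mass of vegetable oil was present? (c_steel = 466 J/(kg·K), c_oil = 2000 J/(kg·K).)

|Q_steel| = |Q_oil|:
0.373×466×(205 − 27.5) = m×2000×(27.5 − 9.51)
35980 m = 30853  ⇒  m ≈ 0.8575 kg

m ≈ 0.857 kg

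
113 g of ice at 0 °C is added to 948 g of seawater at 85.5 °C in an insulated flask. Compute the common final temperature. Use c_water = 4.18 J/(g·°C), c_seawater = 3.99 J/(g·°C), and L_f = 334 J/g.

Heat gained plus heat lost sum to zero:
melt ice: 113·334 = 37742; warm the meltwater: 472.34 T; seawater: 3782.5(T − 85.5)
4254.9 T = 323405 − 37742 = 285663
T ≈ 67.14 °C (positive, so assuming full melt was valid).

T_f ≈ 67.1 °C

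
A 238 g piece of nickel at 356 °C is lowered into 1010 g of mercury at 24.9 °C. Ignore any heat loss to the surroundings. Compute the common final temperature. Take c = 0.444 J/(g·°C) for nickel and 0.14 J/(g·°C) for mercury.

T_f ≈ 166.5 °C

T_f is the heat-capacity-weighted average of the initial temperatures:
T_f = (105.67×356 + 141.4×24.9) / (105.67 + 141.4)
    = 41140 / 247.07 ≈ 166.51 °C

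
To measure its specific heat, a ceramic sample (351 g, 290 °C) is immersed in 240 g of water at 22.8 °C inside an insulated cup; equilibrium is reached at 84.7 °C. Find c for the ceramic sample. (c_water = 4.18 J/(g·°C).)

c ≈ 0.862 J/(g·°C)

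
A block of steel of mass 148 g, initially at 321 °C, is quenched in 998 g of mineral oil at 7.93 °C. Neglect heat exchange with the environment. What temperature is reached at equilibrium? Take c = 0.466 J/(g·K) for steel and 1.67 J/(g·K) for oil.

Set heat shed by the hot body equal to heat absorbed by the cold body:
148·0.466·(321 − T) = 998·1.67·(T − 7.93)
68.97(321 − T) = 1666.7(T − 7.93)
1735.6 T = 35355  ⇒  T ≈ 20.37 °C

T_f ≈ 20.4 °C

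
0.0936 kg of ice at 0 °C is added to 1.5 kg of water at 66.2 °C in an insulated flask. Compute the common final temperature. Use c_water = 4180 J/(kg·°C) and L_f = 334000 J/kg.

Energy balance with sensible and latent terms:
latent heat to melt: 0.0936×334000 = 31262; meltwater 0→T: 0.0936×4180×T = 391.25 T; water cools: 1.5×4180×(T − 66.2) = 6270(T − 66.2)
6661.2 T = 415074 − 31262 = 383812
T ≈ 57.62 °C. Since T > 0 °C, the all-ice-melts assumption holds.

T_f ≈ 57.6 °C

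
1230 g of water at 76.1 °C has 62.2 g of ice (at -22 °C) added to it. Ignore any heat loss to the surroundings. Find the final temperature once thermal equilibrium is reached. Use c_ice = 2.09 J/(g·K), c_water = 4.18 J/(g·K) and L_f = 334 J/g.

T_f ≈ 68.1 °C

Taking heat into each body as positive, Σ m c ΔT = 0:
ice -22→0 °C: 62.2×2.09×22 = 2860; latent heat to melt: 62.2×334 = 20775; meltwater 0→T: 62.2×4.18×T = 260 T; water: 5141.4(T − 76.1)
5401.4 T = 391261 − 23635 = 367626
T ≈ 68.06 °C (positive, so assuming full melt was valid).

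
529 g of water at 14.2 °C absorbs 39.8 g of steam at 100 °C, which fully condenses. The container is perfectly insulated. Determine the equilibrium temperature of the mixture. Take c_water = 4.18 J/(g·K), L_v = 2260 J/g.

T_f ≈ 58.0 °C

Conservation of energy gives ΣQ = 0:
latent heat released on condensation: 39.8·2260 = 89948; condensed water 100 °C→T: 166.36(T − 100); original water: 2211.2(T − 14.2)
2377.6 T = 89948 + 16636 + 31399 = 137984
T ≈ 58.04 °C — below 100 °C, confirming all the steam condensed.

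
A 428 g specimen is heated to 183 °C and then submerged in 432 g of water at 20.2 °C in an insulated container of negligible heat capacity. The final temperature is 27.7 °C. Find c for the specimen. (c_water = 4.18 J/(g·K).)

c ≈ 0.204 J/(g·K)

Heat lost by the specimen = heat gained by the water:
428×c×(183 − 27.7) = 432×4.18×(27.7 − 20.2)
66468 c = 13543  ⇒  c ≈ 0.2038 J/(g·K)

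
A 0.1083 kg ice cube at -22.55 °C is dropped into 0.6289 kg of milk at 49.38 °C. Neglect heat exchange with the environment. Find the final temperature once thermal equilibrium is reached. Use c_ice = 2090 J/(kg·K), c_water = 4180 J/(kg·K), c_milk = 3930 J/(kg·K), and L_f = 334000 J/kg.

Setting the total heat transfer to zero:
warm ice to 0 °C: 0.1083×2090×(0 − (-22.55)) = 5104.1
  latent heat to melt: 0.1083×334000 = 36172
  meltwater 0→T: 0.1083×4180×T = 452.69 T
  milk cools: 0.6289×3930×(T − 49.38) = 2471.6(T − 49.38)
2924.3 T = 122046 − 41276 = 80770
T ≈ 27.62 °C (positive, so assuming full melt was valid).

T_f ≈ 27.6 °C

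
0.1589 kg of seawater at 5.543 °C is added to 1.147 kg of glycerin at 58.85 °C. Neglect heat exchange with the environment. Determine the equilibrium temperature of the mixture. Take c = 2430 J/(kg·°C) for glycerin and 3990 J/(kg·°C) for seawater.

|Q_glycerin| = |Q_seawater|:
1.147*2430*(58.85 − T) = 0.1589*3990*(T − 5.543)
2787.2(58.85 − T) = 634.01(T − 5.543)
3421.2 T = 167542  ⇒  T ≈ 48.97 °C

T_f ≈ 49.0 °C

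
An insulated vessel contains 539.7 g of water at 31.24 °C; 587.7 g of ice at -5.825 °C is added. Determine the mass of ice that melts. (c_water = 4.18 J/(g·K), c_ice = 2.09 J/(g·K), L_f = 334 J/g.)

Water can give up m c ΔT = 539.7×4.18×31.24 = 70476 J before reaching 0 °C.
Of that, 587.7×2.09×5.825 = 7154.8 J goes to bring the ice to 0 °C, leaving 63321 J.
Fully melting the ice requires m_ice L_f = 587.7×334 = 196292 J.
That's not enough to melt it all — equilibrium is at 0 °C with ice remaining.
m_melt = 63321 / L_f = 189.6 g.

m_melted ≈ 190 g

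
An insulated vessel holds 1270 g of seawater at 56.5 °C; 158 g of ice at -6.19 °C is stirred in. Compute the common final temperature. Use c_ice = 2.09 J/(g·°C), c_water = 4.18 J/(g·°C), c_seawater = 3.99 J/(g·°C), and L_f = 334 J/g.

T_f ≈ 40.4 °C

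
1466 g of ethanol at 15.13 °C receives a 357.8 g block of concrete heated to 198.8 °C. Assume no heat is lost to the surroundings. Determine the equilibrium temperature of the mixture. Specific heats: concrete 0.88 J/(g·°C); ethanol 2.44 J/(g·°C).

With ΣQ=0 the equilibrium temperature is the m·c-weighted mean:
T_f = (314.86·198.8 + 3577·15.13) / (314.86 + 3577)
    = 116716 / 3891.9 ≈ 29.99 °C

T_f ≈ 30.0 °C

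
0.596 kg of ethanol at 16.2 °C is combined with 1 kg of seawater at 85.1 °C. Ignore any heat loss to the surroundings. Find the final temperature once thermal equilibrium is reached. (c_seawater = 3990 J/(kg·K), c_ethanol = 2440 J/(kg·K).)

T_f ≈ 66.7 °C

Net heat exchanged in the isolated system is zero:
1*3990*(T − 85.1) + 0.596*2440*(T − 16.2) = 0
(3990 + 1454.2) T = 3990*85.1 + 1454.2*16.2
T = 363108 / 5444.2 = 66.7 °C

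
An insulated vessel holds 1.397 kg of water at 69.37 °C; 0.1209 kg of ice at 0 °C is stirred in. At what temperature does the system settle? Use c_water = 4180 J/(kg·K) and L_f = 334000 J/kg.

T_f ≈ 57.5 °C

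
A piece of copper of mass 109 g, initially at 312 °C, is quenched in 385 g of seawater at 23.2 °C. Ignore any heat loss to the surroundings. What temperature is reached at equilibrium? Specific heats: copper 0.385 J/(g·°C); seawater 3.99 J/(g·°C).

T_f ≈ 30.9 °C

Net heat exchanged in the isolated system is zero:
109·0.385·(T − 312) + 385·3.99·(T − 23.2) = 0
41.97(T − 312) + 1536.2(T − 23.2) = 0
1578.1 T = 48732
T ≈ 30.88 °C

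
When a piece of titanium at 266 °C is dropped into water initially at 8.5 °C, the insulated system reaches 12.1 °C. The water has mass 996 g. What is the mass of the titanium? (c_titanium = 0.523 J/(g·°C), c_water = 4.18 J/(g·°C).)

Taking heat into each body as positive, Σ m c ΔT = 0:
m×0.523×(12.1 − 266) + 996×4.18×(12.1 − 8.5) = 0
-132.79 m = -14988
m = -14988/-132.79 ≈ 112.9 g

m ≈ 113 g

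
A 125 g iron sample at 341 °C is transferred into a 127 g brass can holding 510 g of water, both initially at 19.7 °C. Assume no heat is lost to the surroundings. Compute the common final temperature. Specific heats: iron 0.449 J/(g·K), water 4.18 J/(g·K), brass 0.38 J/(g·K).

T_f ≈ 27.8 °C

With ΣQ=0 the equilibrium temperature is the m·c-weighted mean:
T_f = (56.12×341 + 2131.8×19.7 + 48.26×19.7) / (56.12 + 2131.8 + 48.26)
    = 62086 / 2236.2 ≈ 27.76 °C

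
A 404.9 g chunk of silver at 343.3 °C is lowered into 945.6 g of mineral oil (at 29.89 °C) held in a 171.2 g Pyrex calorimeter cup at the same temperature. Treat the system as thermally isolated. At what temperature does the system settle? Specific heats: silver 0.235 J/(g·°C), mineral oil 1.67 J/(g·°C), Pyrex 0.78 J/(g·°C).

T_f ≈ 46.4 °C

With ΣQ=0 the equilibrium temperature is the m·c-weighted mean:
T_f = (95.15×343.3 + 1579.2×29.89 + 133.54×29.89) / (95.15 + 1579.2 + 133.54)
    = 83858 / 1807.8 ≈ 46.39 °C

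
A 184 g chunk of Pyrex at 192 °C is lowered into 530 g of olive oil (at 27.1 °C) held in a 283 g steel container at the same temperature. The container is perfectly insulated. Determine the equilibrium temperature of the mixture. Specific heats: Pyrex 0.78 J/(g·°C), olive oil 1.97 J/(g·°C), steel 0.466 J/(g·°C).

Setting the total heat transfer to zero:
184·0.78·(T − 192) + 530·1.97·(T − 27.1) + 283·0.466·(T − 27.1) = 0
143.52(T − 192) + 1044.1(T − 27.1) + 131.88(T − 27.1) = 0
(143.52 + 1044.1 + 131.88) T = 143.52·192 + 1044.1·27.1 + 131.88·27.1
T = 59425 / 1319.5 = 45 °C

T_f ≈ 45.0 °C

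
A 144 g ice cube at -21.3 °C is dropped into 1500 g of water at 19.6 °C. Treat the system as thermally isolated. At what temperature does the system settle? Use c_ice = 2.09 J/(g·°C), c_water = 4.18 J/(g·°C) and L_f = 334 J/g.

Let T be the final temperature. ΣQ_i = 0:
warm ice to 0 °C: 144·2.09·(0 − (-21.3)) = 6410.4
  melt ice: 144·334 = 48096
  meltwater 0→T: 144·4.18·T = 601.92 T
  water: 6270(T − 19.6)
6871.9 T = 122892 − 54506 = 68386
T ≈ 9.95 °C. Since T > 0 °C, the all-ice-melts assumption holds.

T_f ≈ 10.0 °C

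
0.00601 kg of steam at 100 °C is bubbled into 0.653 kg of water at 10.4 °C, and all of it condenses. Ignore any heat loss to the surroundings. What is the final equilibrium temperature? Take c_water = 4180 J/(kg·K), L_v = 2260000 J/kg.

Let T be the final temperature. ΣQ_i = 0:
condense steam: −0.00601·2260000 = −13583
  condensed water 100 °C→T: 25.12(T − 100)
  water warms: 0.653·4180·(T − 10.4) = 2729.5(T − 10.4)
2754.7 T = 13583 + 2512.2 + 28387 = 44482
T ≈ 16.15 °C, under the boiling point, so the assumption holds.

T_f ≈ 16.1 °C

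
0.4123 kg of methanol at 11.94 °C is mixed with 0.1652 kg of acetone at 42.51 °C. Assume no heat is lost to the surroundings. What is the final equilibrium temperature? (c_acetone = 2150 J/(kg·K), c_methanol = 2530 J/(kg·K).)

T_f = Σ m_i c_i T_i / Σ m_i c_i:
T_f = (355.18·42.51 + 1043.1·11.94) / (355.18 + 1043.1)
    = 27554 / 1398.3 ≈ 19.71 °C

T_f ≈ 19.7 °C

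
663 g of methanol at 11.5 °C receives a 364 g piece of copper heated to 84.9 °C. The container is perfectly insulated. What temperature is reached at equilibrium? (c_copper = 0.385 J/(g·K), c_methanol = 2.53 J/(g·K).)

With ΣQ=0 the equilibrium temperature is the m·c-weighted mean:
T_f = (140.14×84.9 + 1677.4×11.5) / (140.14 + 1677.4)
    = 31188 / 1817.5 ≈ 17.16 °C

T_f ≈ 17.2 °C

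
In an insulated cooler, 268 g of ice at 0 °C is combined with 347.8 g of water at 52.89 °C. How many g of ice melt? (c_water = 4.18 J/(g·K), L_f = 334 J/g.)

Cooling the water to 0 °C releases 347.8×4.18×52.89 = 76892 J.
Fully melting the ice requires m_ice L_f = 268×334 = 89512 J.
76892 J < 89512 J, so only part of the ice melts and the system sits at 0 °C.
m_melted×334 = 76892  ⇒  m_melted ≈ 230.2 g.

m_melted ≈ 230 g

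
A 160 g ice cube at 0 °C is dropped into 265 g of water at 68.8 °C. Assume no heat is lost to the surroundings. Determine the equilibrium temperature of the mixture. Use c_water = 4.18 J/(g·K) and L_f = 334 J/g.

Conservation of energy gives ΣQ = 0:
melt ice: 160×334 = 53440; warm the meltwater: 668.8 T; water: 1107.7(T − 68.8)
1776.5 T = 76210 − 53440 = 22770
T ≈ 12.82 °C — above 0 °C, consistent with complete melting.

T_f ≈ 12.8 °C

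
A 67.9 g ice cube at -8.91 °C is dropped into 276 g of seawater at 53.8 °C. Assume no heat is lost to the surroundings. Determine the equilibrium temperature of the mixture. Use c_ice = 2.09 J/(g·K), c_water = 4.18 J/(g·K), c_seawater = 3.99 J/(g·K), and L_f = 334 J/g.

T_f ≈ 25.5 °C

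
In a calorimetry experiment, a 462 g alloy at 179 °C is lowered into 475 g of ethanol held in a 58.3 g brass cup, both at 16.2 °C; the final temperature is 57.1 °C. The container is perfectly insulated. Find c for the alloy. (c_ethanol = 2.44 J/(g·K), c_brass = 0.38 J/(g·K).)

Heat gained plus heat lost sum to zero:
462×c×(57.1 − 179) + 475×2.44×(57.1 − 16.2) + 58.3×0.38×(57.1 − 16.2) = 0
-56318 c = -48309
c = -48309/-56318 ≈ 0.8578 J/(g·K)

c ≈ 0.858 J/(g·K)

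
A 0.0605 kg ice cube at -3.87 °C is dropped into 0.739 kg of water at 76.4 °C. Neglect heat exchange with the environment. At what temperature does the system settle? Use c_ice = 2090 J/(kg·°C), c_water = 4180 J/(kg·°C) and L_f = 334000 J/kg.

Sum of m c ΔT and latent-heat terms is zero:
warm ice to 0 °C: 0.0605×2090×(0 − (-3.87)) = 489.34
  latent heat to melt: 0.0605×334000 = 20207
  warm the meltwater: 252.89 T
  water: 3089(T − 76.4)
3341.9 T = 236001 − 20696 = 215305
T ≈ 64.43 °C. Since T > 0 °C, the all-ice-melts assumption holds.

T_f ≈ 64.4 °C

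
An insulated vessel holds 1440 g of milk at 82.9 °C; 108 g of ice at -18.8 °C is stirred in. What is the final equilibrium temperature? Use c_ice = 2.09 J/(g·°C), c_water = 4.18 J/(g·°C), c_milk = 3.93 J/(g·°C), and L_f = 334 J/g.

T_f ≈ 70.2 °C

Sum of m c ΔT and latent-heat terms is zero:
ice -18.8→0 °C: 108×2.09×18.8 = 4243.5; latent heat to melt: 108×334 = 36072; warm the meltwater: 451.44 T; milk: 5659.2(T − 82.9)
6110.6 T = 469148 − 40316 = 428832
T ≈ 70.18 °C (positive, so assuming full melt was valid).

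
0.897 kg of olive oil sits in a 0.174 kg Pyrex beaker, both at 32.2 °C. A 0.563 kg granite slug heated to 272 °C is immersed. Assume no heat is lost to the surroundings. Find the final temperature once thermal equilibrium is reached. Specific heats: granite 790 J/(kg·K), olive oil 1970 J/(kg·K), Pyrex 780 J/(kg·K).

T_f ≈ 77.6 °C

Taking heat into each body as positive, Σ m c ΔT = 0:
0.563·790·(T − 272) + 0.897·1970·(T − 32.2) + 0.174·780·(T − 32.2) = 0
444.77(T − 272) + 1767.1(T − 32.2) + 135.72(T − 32.2) = 0
2347.6 T = 182248
T = 182248 / 2347.6 = 77.6 °C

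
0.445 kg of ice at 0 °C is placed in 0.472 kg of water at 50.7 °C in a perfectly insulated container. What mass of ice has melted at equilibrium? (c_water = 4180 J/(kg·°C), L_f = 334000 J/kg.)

Heat available from the water dropping to 0 °C: 0.472·4180·50.7 = 100029 J.
Fully melting the ice requires m_ice L_f = 0.445·334000 = 148630 J.
That's not enough to melt it all — equilibrium is at 0 °C with ice remaining.
m_melted·334000 = 100029  ⇒  m_melted ≈ 0.2995 kg.

m_melted ≈ 0.299 kg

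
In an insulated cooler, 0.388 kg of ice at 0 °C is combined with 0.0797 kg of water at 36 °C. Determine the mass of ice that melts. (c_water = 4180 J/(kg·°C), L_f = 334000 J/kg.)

Heat available from the water dropping to 0 °C: 0.0797×4180×36 = 11993 J.
To melt every bit of ice: 0.388×334000 = 129592 J.
That's not enough to melt it all — equilibrium is at 0 °C with ice remaining.
Mass melted = 11993/334000 ≈ 0.03591 kg.

m_melted ≈ 0.0359 kg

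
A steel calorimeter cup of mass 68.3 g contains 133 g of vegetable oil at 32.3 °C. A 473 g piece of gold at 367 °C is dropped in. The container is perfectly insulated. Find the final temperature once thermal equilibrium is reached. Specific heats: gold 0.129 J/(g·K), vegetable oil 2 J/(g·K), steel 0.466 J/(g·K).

T_f ≈ 89.2 °C

Conservation of energy gives ΣQ = 0:
473·0.129·(T − 367) + 133·2·(T − 32.3) + 68.3·0.466·(T − 32.3) = 0
358.84 T = 32013
T ≈ 89.21 °C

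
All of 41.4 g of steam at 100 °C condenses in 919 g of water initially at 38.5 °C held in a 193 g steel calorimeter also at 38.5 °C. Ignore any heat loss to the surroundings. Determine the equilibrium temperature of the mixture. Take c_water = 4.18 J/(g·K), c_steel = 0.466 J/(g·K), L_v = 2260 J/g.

T_f ≈ 63.9 °C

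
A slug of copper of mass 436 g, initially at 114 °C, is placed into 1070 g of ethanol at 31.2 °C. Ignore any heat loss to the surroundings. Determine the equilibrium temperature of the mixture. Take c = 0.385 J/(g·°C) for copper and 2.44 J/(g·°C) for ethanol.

Heat gained plus heat lost sum to zero:
436*0.385*(T − 114) + 1070*2.44*(T − 31.2) = 0
167.86(T − 114) + 2610.8(T − 31.2) = 0
(167.86 + 2610.8) T = 167.86*114 + 2610.8*31.2
T = 100593/2778.7 ≈ 36.20 °C

T_f ≈ 36.2 °C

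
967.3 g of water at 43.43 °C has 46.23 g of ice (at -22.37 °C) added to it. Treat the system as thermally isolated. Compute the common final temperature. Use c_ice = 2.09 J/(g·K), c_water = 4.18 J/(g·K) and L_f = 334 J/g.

T_f ≈ 37.3 °C

Energy balance with sensible and latent terms:
ice -22.37→0 °C: 46.23·2.09·22.37 = 2161.4
  melt ice: 46.23·334 = 15441
  meltwater 0→T: 46.23·4.18·T = 193.24 T
  water cools: 967.3·4.18·(T − 43.43) = 4043.3(T − 43.43)
4236.6 T = 175601 − 17602 = 157999
T ≈ 37.29 °C (positive, so assuming full melt was valid).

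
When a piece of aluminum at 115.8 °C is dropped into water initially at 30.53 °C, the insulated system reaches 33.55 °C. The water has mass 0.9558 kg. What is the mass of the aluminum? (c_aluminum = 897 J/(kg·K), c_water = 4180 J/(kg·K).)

m ≈ 0.164 kg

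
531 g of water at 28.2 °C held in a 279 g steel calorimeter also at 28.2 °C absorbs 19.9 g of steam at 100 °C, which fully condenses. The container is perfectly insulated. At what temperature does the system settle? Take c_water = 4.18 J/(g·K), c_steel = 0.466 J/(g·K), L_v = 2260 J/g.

T_f ≈ 49.1 °C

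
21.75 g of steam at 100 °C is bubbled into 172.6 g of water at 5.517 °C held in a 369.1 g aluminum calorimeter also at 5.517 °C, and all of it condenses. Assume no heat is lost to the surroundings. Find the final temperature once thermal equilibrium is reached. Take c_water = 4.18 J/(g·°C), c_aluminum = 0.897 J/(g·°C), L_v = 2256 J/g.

T_f ≈ 55.9 °C

Sum of m c ΔT and latent-heat terms is zero:
steam→water at 100 °C releases m L_v = 21.75·2256 = 49068; condensed water 100 °C→T: 90.91(T − 100); original water: 721.47(T − 5.517); aluminum cup: 369.1·0.897·(T − 5.517) = 331.08(T − 5.517)
1143.5 T = 49068 + 9091.5 + 5806.9 = 63966
T ≈ 55.94 °C — below 100 °C, confirming all the steam condensed.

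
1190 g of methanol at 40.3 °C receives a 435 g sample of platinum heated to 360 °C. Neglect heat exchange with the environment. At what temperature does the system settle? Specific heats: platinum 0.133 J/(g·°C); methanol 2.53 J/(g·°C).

T_f ≈ 46.3 °C

Setting the total heat transfer to zero:
435*0.133*(T − 360) + 1190*2.53*(T − 40.3) = 0
57.86(T − 360) + 3010.7(T − 40.3) = 0
3068.6 T = 142159
T ≈ 46.33 °C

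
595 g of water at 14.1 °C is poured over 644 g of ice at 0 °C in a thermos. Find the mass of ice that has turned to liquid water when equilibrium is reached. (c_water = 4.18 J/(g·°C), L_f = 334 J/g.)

m_melted ≈ 105 g

Heat available from the water dropping to 0 °C: 595·4.18·14.1 = 35068 J.
Fully melting the ice requires m_ice L_f = 644·334 = 215096 J.
That's not enough to melt it all — equilibrium is at 0 °C with ice remaining.
m_melt = 35068 / L_f = 105 g.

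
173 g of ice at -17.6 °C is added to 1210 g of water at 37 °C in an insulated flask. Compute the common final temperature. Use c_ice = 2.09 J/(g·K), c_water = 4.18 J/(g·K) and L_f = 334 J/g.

Energy balance with sensible and latent terms:
warm ice to 0 °C: 173×2.09×(0 − (-17.6)) = 6363.6; fusion: m_ice L_f = 173×334 = 57782; warm the meltwater: 723.14 T; water: 5057.8(T − 37)
5780.9 T = 187139 − 64146 = 122993
T ≈ 21.28 °C — above 0 °C, consistent with complete melting.

T_f ≈ 21.3 °C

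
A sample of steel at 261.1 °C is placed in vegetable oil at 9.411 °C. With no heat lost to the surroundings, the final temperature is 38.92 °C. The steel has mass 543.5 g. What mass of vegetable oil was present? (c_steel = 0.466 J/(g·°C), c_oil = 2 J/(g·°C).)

Net heat exchanged in the isolated system is zero:
543.5×0.466×(38.92 − 261.1) + m×2×(38.92 − 9.411) = 0
59.02 m = 56272
m = 56272/59.02 ≈ 953.5 g

m ≈ 953 g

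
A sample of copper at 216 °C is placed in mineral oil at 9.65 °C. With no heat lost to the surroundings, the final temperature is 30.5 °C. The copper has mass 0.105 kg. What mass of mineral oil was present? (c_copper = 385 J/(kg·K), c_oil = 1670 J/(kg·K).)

Setting the total heat transfer to zero:
0.105·385·(30.5 − 216) + m·1670·(30.5 − 9.65) = 0
34820 m = 7498.8
m = 7498.8/34820 ≈ 0.2154 kg

m ≈ 0.215 kg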